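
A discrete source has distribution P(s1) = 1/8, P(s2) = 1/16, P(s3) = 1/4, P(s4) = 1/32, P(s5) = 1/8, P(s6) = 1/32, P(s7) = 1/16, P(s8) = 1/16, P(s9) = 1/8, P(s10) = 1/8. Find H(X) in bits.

Each probability is a power of 1/2, so log₂(1/p) is an integer.
H = Σ p·log₂(1/p) = 1/8·3 + 1/16·4 + 1/4·2 + 1/32·5 + 1/8·3 + 1/32·5 + 1/16·4 + 1/16·4 + 1/8·3 + 1/8·3 = 3.0625 bits.

3.0625 bits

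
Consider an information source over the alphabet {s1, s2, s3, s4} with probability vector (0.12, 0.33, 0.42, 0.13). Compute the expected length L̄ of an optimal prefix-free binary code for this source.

1.83 bits/symbol

Repeatedly combine the two least-probable nodes; the expected code length is the sum of the merged weights.
merge 3/25 + 13/100 → 1/4
merge 1/4 + 33/100 → 29/50
merge 21/50 + 29/50 → 1
L = 1/4 + 29/50 + 1 = 183/100 = 1.83 bits/symbol.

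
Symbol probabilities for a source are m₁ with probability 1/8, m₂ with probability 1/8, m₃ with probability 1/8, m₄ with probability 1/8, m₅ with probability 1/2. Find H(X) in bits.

Each probability is a power of 1/2, so log₂(1/p) is an integer.
H = Σ p·log₂(1/p) = 1/8·3 + 1/8·3 + 1/8·3 + 1/8·3 + 1/2·1 = 2 bits.

2 bits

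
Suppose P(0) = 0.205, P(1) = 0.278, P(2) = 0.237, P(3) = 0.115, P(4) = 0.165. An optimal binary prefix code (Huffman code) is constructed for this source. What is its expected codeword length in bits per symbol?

Repeatedly combine the two least-probable nodes; the expected code length is the sum of the merged weights.
merge 23/200 + 33/200 → 7/25
merge 41/200 + 237/1000 → 221/500
merge 139/500 + 7/25 → 279/500
merge 221/500 + 279/500 → 1
L = 7/25 + 221/500 + 279/500 + 1 = 57/25 = 2.28 bits/symbol.

2.28 bits/symbol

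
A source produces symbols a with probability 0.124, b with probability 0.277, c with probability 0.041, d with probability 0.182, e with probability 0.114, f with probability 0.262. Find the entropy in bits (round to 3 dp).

2.386 bits

H = −Σ pᵢ log₂ pᵢ.
−0.124·log₂(0.124) = 0.3734
−0.277·log₂(0.277) = 0.5130
−0.041·log₂(0.041) = 0.1889
−0.182·log₂(0.182) = 0.4474
−0.114·log₂(0.114) = 0.3571
−0.262·log₂(0.262) = 0.5063
Sum ≈ 2.3862 → 2.386 bits.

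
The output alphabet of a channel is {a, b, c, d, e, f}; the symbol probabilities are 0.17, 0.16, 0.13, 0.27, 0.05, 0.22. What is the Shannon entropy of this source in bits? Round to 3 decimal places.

H = −Σ pᵢ log₂ pᵢ.
−0.17·log₂(0.17) = 0.4346
−0.16·log₂(0.16) = 0.4230
−0.13·log₂(0.13) = 0.3826
−0.27·log₂(0.27) = 0.5100
−0.05·log₂(0.05) = 0.2161
−0.22·log₂(0.22) = 0.4806
Sum ≈ 2.4469 → 2.447 bits.

2.447 bits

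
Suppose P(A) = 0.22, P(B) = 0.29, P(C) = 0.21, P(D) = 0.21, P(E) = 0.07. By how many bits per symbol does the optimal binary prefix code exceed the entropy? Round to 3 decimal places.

0.067 bits

Entropy H = −Σ p log₂ p ≈ 2.2127 bits.
Huffman merges: 7/100+21/100→7/25; 21/100+11/50→43/100; 7/25+29/100→57/100; 43/100+57/100→1. L = 57/25 ≈ 2.2800.
L − H = 2.2800 − 2.2127 = 0.067 bits.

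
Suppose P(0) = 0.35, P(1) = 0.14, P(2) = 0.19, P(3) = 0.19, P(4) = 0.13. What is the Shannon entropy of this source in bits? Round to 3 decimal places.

2.220 bits

H = −Σ pᵢ log₂ pᵢ.
−0.35·log₂(0.35) = 0.5301
−0.14·log₂(0.14) = 0.3971
−0.19·log₂(0.19) = 0.4552
−0.19·log₂(0.19) = 0.4552
−0.13·log₂(0.13) = 0.3826
Sum ≈ 2.2203 → 2.220 bits.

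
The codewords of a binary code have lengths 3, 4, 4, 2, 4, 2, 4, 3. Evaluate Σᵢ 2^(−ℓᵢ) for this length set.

With common denominator 2^4 = 16: Σ 2^(−ℓᵢ) = 2/16 + 1/16 + 1/16 + 4/16 + 1/16 + 4/16 + 1/16 + 2/16 = 16/16 = 1.

1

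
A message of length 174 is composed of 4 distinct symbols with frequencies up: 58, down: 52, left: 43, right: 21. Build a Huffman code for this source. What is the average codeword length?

2 bits/symbol

Probabilities are the counts divided by 174.
Repeatedly combine the two least-probable nodes; the expected code length is the sum of the merged weights.
merge 7/58 + 43/174 → 32/87
merge 26/87 + 1/3 → 55/87
merge 32/87 + 55/87 → 1
L = 32/87 + 55/87 + 1 = 2 bits/symbol.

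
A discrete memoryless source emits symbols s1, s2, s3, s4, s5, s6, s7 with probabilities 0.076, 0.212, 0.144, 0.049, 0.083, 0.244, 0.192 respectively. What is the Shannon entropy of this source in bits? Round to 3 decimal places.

2.624 bits

H = −Σ pᵢ log₂ pᵢ.
−0.076·log₂(0.076) = 0.2826
−0.212·log₂(0.212) = 0.4744
−0.144·log₂(0.144) = 0.4026
−0.049·log₂(0.049) = 0.2132
−0.083·log₂(0.083) = 0.2980
−0.244·log₂(0.244) = 0.4966
−0.192·log₂(0.192) = 0.4571
Sum ≈ 2.6245 → 2.624 bits.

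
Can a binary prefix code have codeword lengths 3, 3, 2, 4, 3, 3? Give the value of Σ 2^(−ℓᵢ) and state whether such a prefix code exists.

With common denominator 2^4 = 16: Σ 2^(−ℓᵢ) = 2/16 + 2/16 + 4/16 + 1/16 + 2/16 + 2/16 = 13/16 = 0.8125.
Kraft's inequality requires Σ ≤ 1; here Σ = 0.8125 ≤ 1, so such a prefix code exists.

0.8125; yes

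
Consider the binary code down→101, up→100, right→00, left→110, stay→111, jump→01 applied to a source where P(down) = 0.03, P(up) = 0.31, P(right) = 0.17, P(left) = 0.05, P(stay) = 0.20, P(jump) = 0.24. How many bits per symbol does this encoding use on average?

L̄ = Σ pᵢ·ℓᵢ = 0.03·3 + 0.31·3 + 0.17·2 + 0.05·3 + 0.20·3 + 0.24·2 = 2.59 bits/symbol.

2.59 bits/symbol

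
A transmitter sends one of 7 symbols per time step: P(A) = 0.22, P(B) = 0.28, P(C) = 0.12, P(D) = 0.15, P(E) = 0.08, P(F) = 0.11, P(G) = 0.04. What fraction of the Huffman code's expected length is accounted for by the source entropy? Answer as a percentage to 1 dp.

99.2%

Entropy H = −Σ p log₂ p ≈ 2.6000 bits.
Huffman merges: 1/25+2/25→3/25; 11/100+3/25→23/100; 3/25+3/20→27/100; 11/50+23/100→9/20; 27/100+7/25→11/20; 9/20+11/20→1. L = 131/50 ≈ 2.6200.
Efficiency = H/L = 2.6000/2.6200 = 99.2%.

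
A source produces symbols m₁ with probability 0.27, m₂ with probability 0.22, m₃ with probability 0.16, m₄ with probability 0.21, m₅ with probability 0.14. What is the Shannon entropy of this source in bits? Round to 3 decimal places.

2.284 bits

H = −Σ pᵢ log₂ pᵢ.
−0.27·log₂(0.27) = 0.5100
−0.22·log₂(0.22) = 0.4806
−0.16·log₂(0.16) = 0.4230
−0.21·log₂(0.21) = 0.4728
−0.14·log₂(0.14) = 0.3971
Sum ≈ 2.2835 → 2.284 bits.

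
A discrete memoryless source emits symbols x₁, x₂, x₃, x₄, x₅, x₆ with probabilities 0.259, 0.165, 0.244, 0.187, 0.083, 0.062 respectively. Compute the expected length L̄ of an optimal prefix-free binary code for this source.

Repeatedly combine the two least-probable nodes; the expected code length is the sum of the merged weights.
merge 31/500 + 83/1000 → 29/200
merge 29/200 + 33/200 → 31/100
merge 187/1000 + 61/250 → 431/1000
merge 259/1000 + 31/100 → 569/1000
merge 431/1000 + 569/1000 → 1
L = 29/200 + 31/100 + 431/1000 + 569/1000 + 1 = 491/200 = 2.455 bits/symbol.

2.455 bits/symbol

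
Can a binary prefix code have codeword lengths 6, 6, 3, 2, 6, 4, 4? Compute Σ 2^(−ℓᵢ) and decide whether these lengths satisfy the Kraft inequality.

With common denominator 2^6 = 64: Σ 2^(−ℓᵢ) = 1/64 + 1/64 + 8/64 + 16/64 + 1/64 + 4/64 + 4/64 = 35/64 = 0.546875.
Kraft's inequality requires Σ ≤ 1; here Σ = 0.546875 ≤ 1, so such a prefix code exists.

0.546875; yes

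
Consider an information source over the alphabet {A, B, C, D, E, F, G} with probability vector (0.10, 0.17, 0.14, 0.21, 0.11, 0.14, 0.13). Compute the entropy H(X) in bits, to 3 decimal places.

H = −Σ pᵢ log₂ pᵢ.
−0.10·log₂(0.10) = 0.3322
−0.17·log₂(0.17) = 0.4346
−0.14·log₂(0.14) = 0.3971
−0.21·log₂(0.21) = 0.4728
−0.11·log₂(0.11) = 0.3503
−0.14·log₂(0.14) = 0.3971
−0.13·log₂(0.13) = 0.3826
Sum ≈ 2.7668 → 2.767 bits.

2.767 bits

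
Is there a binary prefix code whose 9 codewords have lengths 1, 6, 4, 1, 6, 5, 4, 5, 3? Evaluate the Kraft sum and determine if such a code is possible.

1.34375; no

With common denominator 2^6 = 64: Σ 2^(−ℓᵢ) = 32/64 + 1/64 + 4/64 + 32/64 + 1/64 + 2/64 + 4/64 + 2/64 + 8/64 = 86/64 = 1.34375.
Kraft's inequality requires Σ ≤ 1; here Σ = 1.34375 > 1, so no such prefix code exists.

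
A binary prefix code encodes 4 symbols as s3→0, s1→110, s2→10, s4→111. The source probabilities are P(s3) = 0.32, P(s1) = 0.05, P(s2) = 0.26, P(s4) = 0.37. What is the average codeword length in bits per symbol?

L̄ = Σ pᵢ·ℓᵢ = 0.32·1 + 0.05·3 + 0.26·2 + 0.37·3 = 2.1 bits/symbol.

2.1 bits/symbol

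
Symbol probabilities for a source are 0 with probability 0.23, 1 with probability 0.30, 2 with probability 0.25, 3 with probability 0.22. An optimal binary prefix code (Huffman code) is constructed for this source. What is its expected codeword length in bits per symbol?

2 bits/symbol

Repeatedly combine the two least-probable nodes; the expected code length is the sum of the merged weights.
merge 11/50 + 23/100 → 9/20
merge 1/4 + 3/10 → 11/20
merge 9/20 + 11/20 → 1
L = 9/20 + 11/20 + 1 = 2 bits/symbol.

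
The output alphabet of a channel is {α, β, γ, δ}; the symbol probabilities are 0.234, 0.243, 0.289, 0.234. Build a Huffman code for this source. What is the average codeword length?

Repeatedly combine the two least-probable nodes; the expected code length is the sum of the merged weights.
merge 117/500 + 117/500 → 117/250
merge 243/1000 + 289/1000 → 133/250
merge 117/250 + 133/250 → 1
L = 117/250 + 133/250 + 1 = 2 bits/symbol.

2 bits/symbol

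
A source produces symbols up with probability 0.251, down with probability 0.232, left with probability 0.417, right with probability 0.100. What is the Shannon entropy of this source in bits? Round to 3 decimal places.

1.848 bits

H = −Σ pᵢ log₂ pᵢ.
−0.251·log₂(0.251) = 0.5006
−0.232·log₂(0.232) = 0.4890
−0.417·log₂(0.417) = 0.5262
−0.100·log₂(0.100) = 0.3322
Sum ≈ 1.8480 → 1.848 bits.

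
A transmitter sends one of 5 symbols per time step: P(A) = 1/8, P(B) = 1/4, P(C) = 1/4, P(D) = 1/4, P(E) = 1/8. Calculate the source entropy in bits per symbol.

Each probability is a power of 1/2, so log₂(1/p) is an integer.
H = Σ p·log₂(1/p) = 1/8·3 + 1/4·2 + 1/4·2 + 1/4·2 + 1/8·3 = 2.25 bits.

2.25 bits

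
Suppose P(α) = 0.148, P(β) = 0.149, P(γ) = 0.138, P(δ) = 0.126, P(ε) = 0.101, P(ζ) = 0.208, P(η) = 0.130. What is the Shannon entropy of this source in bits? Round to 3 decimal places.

H = −Σ pᵢ log₂ pᵢ.
−0.148·log₂(0.148) = 0.4079
−0.149·log₂(0.149) = 0.4092
−0.138·log₂(0.138) = 0.3943
−0.126·log₂(0.126) = 0.3766
−0.101·log₂(0.101) = 0.3341
−0.208·log₂(0.208) = 0.4712
−0.130·log₂(0.130) = 0.3826
Sum ≈ 2.7759 → 2.776 bits.

2.776 bits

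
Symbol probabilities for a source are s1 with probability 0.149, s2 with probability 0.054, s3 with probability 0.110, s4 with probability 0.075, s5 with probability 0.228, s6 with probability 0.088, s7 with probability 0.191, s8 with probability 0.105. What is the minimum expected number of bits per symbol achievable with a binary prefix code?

Repeatedly combine the two least-probable nodes; the expected code length is the sum of the merged weights.
merge 27/500 + 3/40 → 129/1000
merge 11/125 + 21/200 → 193/1000
merge 11/100 + 129/1000 → 239/1000
merge 149/1000 + 191/1000 → 17/50
merge 193/1000 + 57/250 → 421/1000
merge 239/1000 + 17/50 → 579/1000
merge 421/1000 + 579/1000 → 1
L = 129/1000 + 193/1000 + 239/1000 + 17/50 + 421/1000 + 579/1000 + 1 = 2901/1000 = 2.901 bits/symbol.

2.901 bits/symbol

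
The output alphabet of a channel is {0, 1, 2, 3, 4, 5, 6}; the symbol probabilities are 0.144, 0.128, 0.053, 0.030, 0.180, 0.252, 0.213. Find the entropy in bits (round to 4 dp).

2.5802 bits

H = −Σ pᵢ log₂ pᵢ.
−0.144·log₂(0.144) = 0.4026
−0.128·log₂(0.128) = 0.3796
−0.053·log₂(0.053) = 0.2246
−0.030·log₂(0.030) = 0.1518
−0.180·log₂(0.180) = 0.4453
−0.252·log₂(0.252) = 0.5011
−0.213·log₂(0.213) = 0.4752
Sum ≈ 2.5802 → 2.5802 bits.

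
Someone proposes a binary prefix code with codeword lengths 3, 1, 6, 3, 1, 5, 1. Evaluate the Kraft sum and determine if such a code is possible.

1.796875; no

With common denominator 2^6 = 64: Σ 2^(−ℓᵢ) = 8/64 + 32/64 + 1/64 + 8/64 + 32/64 + 2/64 + 32/64 = 115/64 = 1.796875.
Kraft's inequality requires Σ ≤ 1; here Σ = 1.796875 > 1, so no such prefix code exists.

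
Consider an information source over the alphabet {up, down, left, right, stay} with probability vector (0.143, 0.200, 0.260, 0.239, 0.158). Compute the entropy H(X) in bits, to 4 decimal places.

2.2850 bits

H = −Σ pᵢ log₂ pᵢ.
−0.143·log₂(0.143) = 0.4012
−0.200·log₂(0.200) = 0.4644
−0.260·log₂(0.260) = 0.5053
−0.239·log₂(0.239) = 0.4935
−0.158·log₂(0.158) = 0.4206
Sum ≈ 2.2850 → 2.2850 bits.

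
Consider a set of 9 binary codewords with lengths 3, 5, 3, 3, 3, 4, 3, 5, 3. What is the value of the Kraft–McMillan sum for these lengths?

0.875

With common denominator 2^5 = 32: Σ 2^(−ℓᵢ) = 4/32 + 1/32 + 4/32 + 4/32 + 4/32 + 2/32 + 4/32 + 1/32 + 4/32 = 28/32 = 0.875.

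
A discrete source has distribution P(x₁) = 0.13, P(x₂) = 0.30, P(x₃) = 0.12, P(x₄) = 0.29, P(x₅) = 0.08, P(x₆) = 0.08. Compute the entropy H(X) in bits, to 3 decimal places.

2.372 bits

H = −Σ pᵢ log₂ pᵢ.
−0.13·log₂(0.13) = 0.3826
−0.30·log₂(0.30) = 0.5211
−0.12·log₂(0.12) = 0.3671
−0.29·log₂(0.29) = 0.5179
−0.08·log₂(0.08) = 0.2915
−0.08·log₂(0.08) = 0.2915
Sum ≈ 2.3717 → 2.372 bits.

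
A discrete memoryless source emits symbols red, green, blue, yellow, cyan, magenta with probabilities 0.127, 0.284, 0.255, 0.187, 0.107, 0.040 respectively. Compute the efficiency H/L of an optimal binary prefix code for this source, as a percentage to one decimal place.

98.3%

Entropy H = −Σ p log₂ p ≈ 2.3796 bits.
Huffman merges: 1/25+107/1000→147/1000; 127/1000+147/1000→137/500; 187/1000+51/200→221/500; 137/500+71/250→279/500; 221/500+279/500→1. L = 2421/1000 ≈ 2.4210.
Efficiency = H/L = 2.3796/2.4210 = 98.3%.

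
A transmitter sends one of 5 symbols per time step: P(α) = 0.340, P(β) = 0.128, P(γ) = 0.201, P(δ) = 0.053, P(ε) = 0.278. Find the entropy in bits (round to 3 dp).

H = −Σ pᵢ log₂ pᵢ.
−0.340·log₂(0.340) = 0.5292
−0.128·log₂(0.128) = 0.3796
−0.201·log₂(0.201) = 0.4653
−0.053·log₂(0.053) = 0.2246
−0.278·log₂(0.278) = 0.5134
Sum ≈ 2.1121 → 2.112 bits.

2.112 bits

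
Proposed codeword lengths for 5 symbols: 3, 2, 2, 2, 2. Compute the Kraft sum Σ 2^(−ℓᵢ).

With common denominator 2^3 = 8: Σ 2^(−ℓᵢ) = 1/8 + 2/8 + 2/8 + 2/8 + 2/8 = 9/8 = 1.125.

1.125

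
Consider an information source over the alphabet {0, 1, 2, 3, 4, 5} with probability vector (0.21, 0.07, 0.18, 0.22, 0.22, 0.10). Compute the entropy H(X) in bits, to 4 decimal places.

H = −Σ pᵢ log₂ pᵢ.
−0.21·log₂(0.21) = 0.4728
−0.07·log₂(0.07) = 0.2686
−0.18·log₂(0.18) = 0.4453
−0.22·log₂(0.22) = 0.4806
−0.22·log₂(0.22) = 0.4806
−0.10·log₂(0.10) = 0.3322
Sum ≈ 2.4800 → 2.4800 bits.

2.4800 bits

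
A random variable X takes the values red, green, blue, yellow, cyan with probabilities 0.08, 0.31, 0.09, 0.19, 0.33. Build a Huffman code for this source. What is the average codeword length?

Repeatedly combine the two least-probable nodes; the expected code length is the sum of the merged weights.
merge 2/25 + 9/100 → 17/100
merge 17/100 + 19/100 → 9/25
merge 31/100 + 33/100 → 16/25
merge 9/25 + 16/25 → 1
L = 17/100 + 9/25 + 16/25 + 1 = 217/100 = 2.17 bits/symbol.

2.17 bits/symbol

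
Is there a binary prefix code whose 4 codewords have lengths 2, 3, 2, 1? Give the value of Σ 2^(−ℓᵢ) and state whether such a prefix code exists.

1.125; no

With common denominator 2^3 = 8: Σ 2^(−ℓᵢ) = 2/8 + 1/8 + 2/8 + 4/8 = 9/8 = 1.125.
Kraft's inequality requires Σ ≤ 1; here Σ = 1.125 > 1, so no such prefix code exists.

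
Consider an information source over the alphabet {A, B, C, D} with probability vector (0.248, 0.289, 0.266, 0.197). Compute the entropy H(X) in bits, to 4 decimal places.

H = −Σ pᵢ log₂ pᵢ.
−0.248·log₂(0.248) = 0.4989
−0.289·log₂(0.289) = 0.5176
−0.266·log₂(0.266) = 0.5082
−0.197·log₂(0.197) = 0.4617
Sum ≈ 1.9863 → 1.9863 bits.

1.9863 bits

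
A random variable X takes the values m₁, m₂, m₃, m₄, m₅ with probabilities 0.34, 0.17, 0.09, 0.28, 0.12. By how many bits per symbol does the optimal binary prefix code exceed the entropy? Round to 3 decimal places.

Entropy H = −Σ p log₂ p ≈ 2.1577 bits.
Huffman merges: 9/100+3/25→21/100; 17/100+21/100→19/50; 7/25+17/50→31/50; 19/50+31/50→1. L = 221/100 ≈ 2.2100.
L − H = 2.2100 − 2.1577 = 0.052 bits.

0.052 bits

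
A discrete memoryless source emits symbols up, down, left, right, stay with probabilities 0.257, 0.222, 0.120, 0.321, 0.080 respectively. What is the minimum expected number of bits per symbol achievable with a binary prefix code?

Repeatedly combine the two least-probable nodes; the expected code length is the sum of the merged weights.
merge 2/25 + 3/25 → 1/5
merge 1/5 + 111/500 → 211/500
merge 257/1000 + 321/1000 → 289/500
merge 211/500 + 289/500 → 1
L = 1/5 + 211/500 + 289/500 + 1 = 11/5 = 2.2 bits/symbol.

2.2 bits/symbol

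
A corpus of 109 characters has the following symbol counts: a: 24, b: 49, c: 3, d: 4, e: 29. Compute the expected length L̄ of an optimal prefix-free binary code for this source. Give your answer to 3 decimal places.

Probabilities are the counts divided by 109.
Repeatedly combine the two least-probable nodes; the expected code length is the sum of the merged weights.
merge 3/109 + 4/109 → 7/109
merge 7/109 + 24/109 → 31/109
merge 29/109 + 31/109 → 60/109
merge 49/109 + 60/109 → 1
L = 7/109 + 31/109 + 60/109 + 1 = 207/109 ≈ 1.899 bits/symbol.

1.899 bits/symbol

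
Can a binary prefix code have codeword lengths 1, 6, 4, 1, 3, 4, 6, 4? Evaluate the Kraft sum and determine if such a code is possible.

With common denominator 2^6 = 64: Σ 2^(−ℓᵢ) = 32/64 + 1/64 + 4/64 + 32/64 + 8/64 + 4/64 + 1/64 + 4/64 = 86/64 = 1.34375.
Kraft's inequality requires Σ ≤ 1; here Σ = 1.34375 > 1, so no such prefix code exists.

1.34375; no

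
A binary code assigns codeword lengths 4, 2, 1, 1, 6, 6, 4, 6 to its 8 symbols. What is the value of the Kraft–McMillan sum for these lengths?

With common denominator 2^6 = 64: Σ 2^(−ℓᵢ) = 4/64 + 16/64 + 32/64 + 32/64 + 1/64 + 1/64 + 4/64 + 1/64 = 91/64 = 1.421875.

1.421875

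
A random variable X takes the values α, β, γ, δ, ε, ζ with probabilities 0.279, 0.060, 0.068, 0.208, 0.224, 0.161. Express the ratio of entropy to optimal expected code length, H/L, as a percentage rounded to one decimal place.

Entropy H = −Σ p log₂ p ≈ 2.4000 bits.
Huffman merges: 3/50+17/250→16/125; 16/125+161/1000→289/1000; 26/125+28/125→54/125; 279/1000+289/1000→71/125; 54/125+71/125→1. L = 2417/1000 ≈ 2.4170.
Efficiency = H/L = 2.4000/2.4170 = 99.3%.

99.3%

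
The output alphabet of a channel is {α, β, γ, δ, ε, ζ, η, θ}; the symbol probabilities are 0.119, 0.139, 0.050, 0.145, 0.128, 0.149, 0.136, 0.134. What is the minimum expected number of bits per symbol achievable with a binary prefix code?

3 bits/symbol

Repeatedly combine the two least-probable nodes; the expected code length is the sum of the merged weights.
merge 1/20 + 119/1000 → 169/1000
merge 16/125 + 67/500 → 131/500
merge 17/125 + 139/1000 → 11/40
merge 29/200 + 149/1000 → 147/500
merge 169/1000 + 131/500 → 431/1000
merge 11/40 + 147/500 → 569/1000
merge 431/1000 + 569/1000 → 1
L = 169/1000 + 131/500 + 11/40 + 147/500 + 431/1000 + 569/1000 + 1 = 3 bits/symbol.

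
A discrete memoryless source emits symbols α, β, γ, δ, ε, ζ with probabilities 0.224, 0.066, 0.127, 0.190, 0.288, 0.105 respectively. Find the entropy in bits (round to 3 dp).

2.434 bits

H = −Σ pᵢ log₂ pᵢ.
−0.224·log₂(0.224) = 0.4835
−0.066·log₂(0.066) = 0.2588
−0.127·log₂(0.127) = 0.3781
−0.190·log₂(0.190) = 0.4552
−0.288·log₂(0.288) = 0.5172
−0.105·log₂(0.105) = 0.3414
Sum ≈ 2.4342 → 2.434 bits.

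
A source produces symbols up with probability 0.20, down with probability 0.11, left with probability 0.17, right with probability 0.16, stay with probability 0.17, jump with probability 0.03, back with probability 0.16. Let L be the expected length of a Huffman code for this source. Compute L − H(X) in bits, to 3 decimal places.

0.088 bits

Entropy H = −Σ p log₂ p ≈ 2.6816 bits.
Huffman merges: 3/100+11/100→7/50; 7/50+4/25→3/10; 4/25+17/100→33/100; 17/100+1/5→37/100; 3/10+33/100→63/100; 37/100+63/100→1. L = 277/100 ≈ 2.7700.
L − H = 2.7700 − 2.6816 = 0.088 bits.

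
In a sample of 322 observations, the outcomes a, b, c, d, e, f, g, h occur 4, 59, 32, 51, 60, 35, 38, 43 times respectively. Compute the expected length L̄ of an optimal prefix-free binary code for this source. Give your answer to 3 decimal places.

Probabilities are the counts divided by 322.
Repeatedly combine the two least-probable nodes; the expected code length is the sum of the merged weights.
merge 2/161 + 16/161 → 18/161
merge 5/46 + 18/161 → 71/322
merge 19/161 + 43/322 → 81/322
merge 51/322 + 59/322 → 55/161
merge 30/161 + 71/322 → 131/322
merge 81/322 + 55/161 → 191/322
merge 131/322 + 191/322 → 1
L = 18/161 + 71/322 + 81/322 + 55/161 + 131/322 + 191/322 + 1 = 471/161 ≈ 2.925 bits/symbol.

2.925 bits/symbol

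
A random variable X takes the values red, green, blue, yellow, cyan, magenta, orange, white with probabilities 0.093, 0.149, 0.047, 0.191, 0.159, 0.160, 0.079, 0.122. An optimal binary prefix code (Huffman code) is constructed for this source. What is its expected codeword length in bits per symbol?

Repeatedly combine the two least-probable nodes; the expected code length is the sum of the merged weights.
merge 47/1000 + 79/1000 → 63/500
merge 93/1000 + 61/500 → 43/200
merge 63/500 + 149/1000 → 11/40
merge 159/1000 + 4/25 → 319/1000
merge 191/1000 + 43/200 → 203/500
merge 11/40 + 319/1000 → 297/500
merge 203/500 + 297/500 → 1
L = 63/500 + 43/200 + 11/40 + 319/1000 + 203/500 + 297/500 + 1 = 587/200 = 2.935 bits/symbol.

2.935 bits/symbol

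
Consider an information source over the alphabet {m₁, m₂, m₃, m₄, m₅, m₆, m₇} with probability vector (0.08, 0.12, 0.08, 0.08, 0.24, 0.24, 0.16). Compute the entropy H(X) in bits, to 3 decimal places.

H = −Σ pᵢ log₂ pᵢ.
−0.08·log₂(0.08) = 0.2915
−0.12·log₂(0.12) = 0.3671
−0.08·log₂(0.08) = 0.2915
−0.08·log₂(0.08) = 0.2915
−0.24·log₂(0.24) = 0.4941
−0.24·log₂(0.24) = 0.4941
−0.16·log₂(0.16) = 0.4230
Sum ≈ 2.6529 → 2.653 bits.

2.653 bits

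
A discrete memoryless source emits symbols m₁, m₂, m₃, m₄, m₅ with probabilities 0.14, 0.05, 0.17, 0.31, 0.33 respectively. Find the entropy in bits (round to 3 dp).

2.099 bits

H = −Σ pᵢ log₂ pᵢ.
−0.14·log₂(0.14) = 0.3971
−0.05·log₂(0.05) = 0.2161
−0.17·log₂(0.17) = 0.4346
−0.31·log₂(0.31) = 0.5238
−0.33·log₂(0.33) = 0.5278
Sum ≈ 2.0994 → 2.099 bits.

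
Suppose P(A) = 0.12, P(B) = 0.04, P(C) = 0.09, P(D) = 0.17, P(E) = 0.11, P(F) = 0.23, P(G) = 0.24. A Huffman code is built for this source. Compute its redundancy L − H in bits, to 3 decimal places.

0.028 bits

Entropy H = −Σ p log₂ p ≈ 2.6322 bits.
Huffman merges: 1/25+9/100→13/100; 11/100+3/25→23/100; 13/100+17/100→3/10; 23/100+23/100→23/50; 6/25+3/10→27/50; 23/50+27/50→1. L = 133/50 ≈ 2.6600.
L − H = 2.6600 − 2.6322 = 0.028 bits.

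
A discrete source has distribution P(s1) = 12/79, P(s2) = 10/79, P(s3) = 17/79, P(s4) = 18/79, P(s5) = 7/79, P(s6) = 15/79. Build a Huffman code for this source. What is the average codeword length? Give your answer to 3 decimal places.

Repeatedly combine the two least-probable nodes; the expected code length is the sum of the merged weights.
merge 7/79 + 10/79 → 17/79
merge 12/79 + 15/79 → 27/79
merge 17/79 + 17/79 → 34/79
merge 18/79 + 27/79 → 45/79
merge 34/79 + 45/79 → 1
L = 17/79 + 27/79 + 34/79 + 45/79 + 1 = 202/79 ≈ 2.557 bits/symbol.

2.557 bits/symbol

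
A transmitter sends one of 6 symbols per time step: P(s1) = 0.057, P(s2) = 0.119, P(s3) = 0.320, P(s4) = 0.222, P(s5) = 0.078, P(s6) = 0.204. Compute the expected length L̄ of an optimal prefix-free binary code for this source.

Repeatedly combine the two least-probable nodes; the expected code length is the sum of the merged weights.
merge 57/1000 + 39/500 → 27/200
merge 119/1000 + 27/200 → 127/500
merge 51/250 + 111/500 → 213/500
merge 127/500 + 8/25 → 287/500
merge 213/500 + 287/500 → 1
L = 27/200 + 127/500 + 213/500 + 287/500 + 1 = 2389/1000 = 2.389 bits/symbol.

2.389 bits/symbol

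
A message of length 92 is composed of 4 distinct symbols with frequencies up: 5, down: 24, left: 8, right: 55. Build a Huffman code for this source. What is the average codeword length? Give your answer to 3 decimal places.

1.543 bits/symbol

Probabilities are the counts divided by 92.
Repeatedly combine the two least-probable nodes; the expected code length is the sum of the merged weights.
merge 5/92 + 2/23 → 13/92
merge 13/92 + 6/23 → 37/92
merge 37/92 + 55/92 → 1
L = 13/92 + 37/92 + 1 = 71/46 ≈ 1.543 bits/symbol.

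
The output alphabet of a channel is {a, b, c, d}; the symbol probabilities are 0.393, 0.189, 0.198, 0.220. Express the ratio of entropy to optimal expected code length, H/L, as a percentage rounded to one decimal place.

96.6%

Entropy H = −Σ p log₂ p ≈ 1.9270 bits.
Huffman merges: 189/1000+99/500→387/1000; 11/50+387/1000→607/1000; 393/1000+607/1000→1. L = 997/500 ≈ 1.9940.
Efficiency = H/L = 1.9270/1.9940 = 96.6%.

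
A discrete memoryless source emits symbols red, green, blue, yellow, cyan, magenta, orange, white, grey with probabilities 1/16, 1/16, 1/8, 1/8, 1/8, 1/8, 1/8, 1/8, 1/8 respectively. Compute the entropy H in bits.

Each probability is a power of 1/2, so log₂(1/p) is an integer.
H = Σ p·log₂(1/p) = 1/16·4 + 1/16·4 + 1/8·3 + 1/8·3 + 1/8·3 + 1/8·3 + 1/8·3 + 1/8·3 + 1/8·3 = 3.125 bits.

3.125 bits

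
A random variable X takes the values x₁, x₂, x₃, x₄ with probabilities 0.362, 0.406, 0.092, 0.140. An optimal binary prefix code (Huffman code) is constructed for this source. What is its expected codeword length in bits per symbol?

1.826 bits/symbol

Repeatedly combine the two least-probable nodes; the expected code length is the sum of the merged weights.
merge 23/250 + 7/50 → 29/125
merge 29/125 + 181/500 → 297/500
merge 203/500 + 297/500 → 1
L = 29/125 + 297/500 + 1 = 913/500 = 1.826 bits/symbol.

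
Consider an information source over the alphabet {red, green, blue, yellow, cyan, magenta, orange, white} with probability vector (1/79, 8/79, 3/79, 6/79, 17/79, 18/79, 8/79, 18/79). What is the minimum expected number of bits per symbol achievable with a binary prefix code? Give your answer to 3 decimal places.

2.709 bits/symbol

Repeatedly combine the two least-probable nodes; the expected code length is the sum of the merged weights.
merge 1/79 + 3/79 → 4/79
merge 4/79 + 6/79 → 10/79
merge 8/79 + 8/79 → 16/79
merge 10/79 + 16/79 → 26/79
merge 17/79 + 18/79 → 35/79
merge 18/79 + 26/79 → 44/79
merge 35/79 + 44/79 → 1
L = 4/79 + 10/79 + 16/79 + 26/79 + 35/79 + 44/79 + 1 = 214/79 ≈ 2.709 bits/symbol.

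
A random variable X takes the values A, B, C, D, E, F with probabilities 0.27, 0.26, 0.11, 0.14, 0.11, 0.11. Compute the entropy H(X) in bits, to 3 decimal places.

2.463 bits

H = −Σ pᵢ log₂ pᵢ.
−0.27·log₂(0.27) = 0.5100
−0.26·log₂(0.26) = 0.5053
−0.11·log₂(0.11) = 0.3503
−0.14·log₂(0.14) = 0.3971
−0.11·log₂(0.11) = 0.3503
−0.11·log₂(0.11) = 0.3503
Sum ≈ 2.4633 → 2.463 bits.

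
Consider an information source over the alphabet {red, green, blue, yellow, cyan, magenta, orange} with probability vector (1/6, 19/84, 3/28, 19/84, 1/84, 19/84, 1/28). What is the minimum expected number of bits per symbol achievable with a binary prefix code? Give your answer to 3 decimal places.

Repeatedly combine the two least-probable nodes; the expected code length is the sum of the merged weights.
merge 1/84 + 1/28 → 1/21
merge 1/21 + 3/28 → 13/84
merge 13/84 + 1/6 → 9/28
merge 19/84 + 19/84 → 19/42
merge 19/84 + 9/28 → 23/42
merge 19/42 + 23/42 → 1
L = 1/21 + 13/84 + 9/28 + 19/42 + 23/42 + 1 = 53/21 ≈ 2.524 bits/symbol.

2.524 bits/symbol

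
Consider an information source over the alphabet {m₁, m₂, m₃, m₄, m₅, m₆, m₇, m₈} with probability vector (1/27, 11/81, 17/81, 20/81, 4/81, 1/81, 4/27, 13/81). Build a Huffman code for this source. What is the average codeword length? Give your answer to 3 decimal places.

2.691 bits/symbol

Repeatedly combine the two least-probable nodes; the expected code length is the sum of the merged weights.
merge 1/81 + 1/27 → 4/81
merge 4/81 + 4/81 → 8/81
merge 8/81 + 11/81 → 19/81
merge 4/27 + 13/81 → 25/81
merge 17/81 + 19/81 → 4/9
merge 20/81 + 25/81 → 5/9
merge 4/9 + 5/9 → 1
L = 4/81 + 8/81 + 19/81 + 25/81 + 4/9 + 5/9 + 1 = 218/81 ≈ 2.691 bits/symbol.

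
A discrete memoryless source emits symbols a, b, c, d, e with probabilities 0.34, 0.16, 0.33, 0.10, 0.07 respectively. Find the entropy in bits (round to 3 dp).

2.081 bits

H = −Σ pᵢ log₂ pᵢ.
−0.34·log₂(0.34) = 0.5292
−0.16·log₂(0.16) = 0.4230
−0.33·log₂(0.33) = 0.5278
−0.10·log₂(0.10) = 0.3322
−0.07·log₂(0.07) = 0.2686
Sum ≈ 2.0808 → 2.081 bits.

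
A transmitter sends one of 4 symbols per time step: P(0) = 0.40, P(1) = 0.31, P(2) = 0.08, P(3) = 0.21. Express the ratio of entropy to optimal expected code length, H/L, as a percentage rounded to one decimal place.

96.1%

Entropy H = −Σ p log₂ p ≈ 1.8169 bits.
Huffman merges: 2/25+21/100→29/100; 29/100+31/100→3/5; 2/5+3/5→1. L = 189/100 ≈ 1.8900.
Efficiency = H/L = 1.8169/1.8900 = 96.1%.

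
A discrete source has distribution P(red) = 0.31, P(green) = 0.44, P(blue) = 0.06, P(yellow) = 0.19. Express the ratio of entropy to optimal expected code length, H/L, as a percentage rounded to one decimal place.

Entropy H = −Σ p log₂ p ≈ 1.7437 bits.
Huffman merges: 3/50+19/100→1/4; 1/4+31/100→14/25; 11/25+14/25→1. L = 181/100 ≈ 1.8100.
Efficiency = H/L = 1.7437/1.8100 = 96.3%.

96.3%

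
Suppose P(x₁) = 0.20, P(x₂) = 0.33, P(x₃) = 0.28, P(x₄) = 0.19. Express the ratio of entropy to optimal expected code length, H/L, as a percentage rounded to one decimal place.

98.1%

Entropy H = −Σ p log₂ p ≈ 1.9617 bits.
Huffman merges: 19/100+1/5→39/100; 7/25+33/100→61/100; 39/100+61/100→1. L = 2 ≈ 2.0000.
Efficiency = H/L = 1.9617/2.0000 = 98.1%.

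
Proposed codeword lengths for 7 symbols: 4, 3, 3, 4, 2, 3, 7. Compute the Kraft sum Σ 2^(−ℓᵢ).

0.7578125

With common denominator 2^7 = 128: Σ 2^(−ℓᵢ) = 8/128 + 16/128 + 16/128 + 8/128 + 32/128 + 16/128 + 1/128 = 97/128 = 0.7578125.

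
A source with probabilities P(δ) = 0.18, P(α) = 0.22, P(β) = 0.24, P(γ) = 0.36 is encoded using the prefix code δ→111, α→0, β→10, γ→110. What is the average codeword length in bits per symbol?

2.32 bits/symbol

L̄ = Σ pᵢ·ℓᵢ = 0.18·3 + 0.22·1 + 0.24·2 + 0.36·3 = 2.32 bits/symbol.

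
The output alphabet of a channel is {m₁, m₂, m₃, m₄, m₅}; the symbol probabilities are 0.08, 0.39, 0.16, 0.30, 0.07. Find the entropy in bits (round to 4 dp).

H = −Σ pᵢ log₂ pᵢ.
−0.08·log₂(0.08) = 0.2915
−0.39·log₂(0.39) = 0.5298
−0.16·log₂(0.16) = 0.4230
−0.30·log₂(0.30) = 0.5211
−0.07·log₂(0.07) = 0.2686
Sum ≈ 2.0340 → 2.0340 bits.

2.0340 bits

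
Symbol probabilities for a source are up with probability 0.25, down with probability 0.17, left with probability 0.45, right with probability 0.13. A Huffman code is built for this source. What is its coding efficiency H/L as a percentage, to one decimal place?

Entropy H = −Σ p log₂ p ≈ 1.8356 bits.
Huffman merges: 13/100+17/100→3/10; 1/4+3/10→11/20; 9/20+11/20→1. L = 37/20 ≈ 1.8500.
Efficiency = H/L = 1.8356/1.8500 = 99.2%.

99.2%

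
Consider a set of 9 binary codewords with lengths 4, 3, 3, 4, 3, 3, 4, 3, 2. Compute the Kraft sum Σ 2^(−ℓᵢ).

1.0625

With common denominator 2^4 = 16: Σ 2^(−ℓᵢ) = 1/16 + 2/16 + 2/16 + 1/16 + 2/16 + 2/16 + 1/16 + 2/16 + 4/16 = 17/16 = 1.0625.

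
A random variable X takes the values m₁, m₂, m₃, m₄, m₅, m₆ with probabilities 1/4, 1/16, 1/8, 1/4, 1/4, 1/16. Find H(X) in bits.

Each probability is a power of 1/2, so log₂(1/p) is an integer.
H = Σ p·log₂(1/p) = 1/4·2 + 1/16·4 + 1/8·3 + 1/4·2 + 1/4·2 + 1/16·4 = 2.375 bits.

2.375 bits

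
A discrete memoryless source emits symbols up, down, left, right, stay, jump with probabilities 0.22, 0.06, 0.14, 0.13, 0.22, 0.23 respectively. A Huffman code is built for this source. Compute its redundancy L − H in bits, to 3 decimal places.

0.048 bits

Entropy H = −Σ p log₂ p ≈ 2.4721 bits.
Huffman merges: 3/50+13/100→19/100; 7/50+19/100→33/100; 11/50+11/50→11/25; 23/100+33/100→14/25; 11/25+14/25→1. L = 63/25 ≈ 2.5200.
L − H = 2.5200 − 2.4721 = 0.048 bits.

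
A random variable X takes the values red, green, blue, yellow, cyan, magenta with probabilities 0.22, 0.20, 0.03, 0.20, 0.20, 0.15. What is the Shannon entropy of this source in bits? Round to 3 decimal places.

H = −Σ pᵢ log₂ pᵢ.
−0.22·log₂(0.22) = 0.4806
−0.20·log₂(0.20) = 0.4644
−0.03·log₂(0.03) = 0.1518
−0.20·log₂(0.20) = 0.4644
−0.20·log₂(0.20) = 0.4644
−0.15·log₂(0.15) = 0.4105
Sum ≈ 2.4360 → 2.436 bits.

2.436 bits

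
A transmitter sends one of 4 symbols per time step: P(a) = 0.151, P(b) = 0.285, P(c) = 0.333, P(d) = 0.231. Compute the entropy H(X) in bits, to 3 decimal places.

1.945 bits

H = −Σ pᵢ log₂ pᵢ.
−0.151·log₂(0.151) = 0.4118
−0.285·log₂(0.285) = 0.5161
−0.333·log₂(0.333) = 0.5283
−0.231·log₂(0.231) = 0.4883
Sum ≈ 1.9446 → 1.945 bits.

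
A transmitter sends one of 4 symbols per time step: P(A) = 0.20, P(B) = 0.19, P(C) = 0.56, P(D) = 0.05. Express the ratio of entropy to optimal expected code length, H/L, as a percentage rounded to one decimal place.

95.5%

Entropy H = −Σ p log₂ p ≈ 1.6041 bits.
Huffman merges: 1/20+19/100→6/25; 1/5+6/25→11/25; 11/25+14/25→1. L = 42/25 ≈ 1.6800.
Efficiency = H/L = 1.6041/1.6800 = 95.5%.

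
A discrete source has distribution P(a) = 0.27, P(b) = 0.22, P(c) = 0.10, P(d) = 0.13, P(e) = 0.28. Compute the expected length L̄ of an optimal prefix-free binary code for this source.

Repeatedly combine the two least-probable nodes; the expected code length is the sum of the merged weights.
merge 1/10 + 13/100 → 23/100
merge 11/50 + 23/100 → 9/20
merge 27/100 + 7/25 → 11/20
merge 9/20 + 11/20 → 1
L = 23/100 + 9/20 + 11/20 + 1 = 223/100 = 2.23 bits/symbol.

2.23 bits/symbol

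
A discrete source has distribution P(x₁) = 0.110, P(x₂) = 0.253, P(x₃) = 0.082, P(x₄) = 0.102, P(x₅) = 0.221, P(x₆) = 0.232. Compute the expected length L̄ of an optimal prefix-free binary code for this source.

Repeatedly combine the two least-probable nodes; the expected code length is the sum of the merged weights.
merge 41/500 + 51/500 → 23/125
merge 11/100 + 23/125 → 147/500
merge 221/1000 + 29/125 → 453/1000
merge 253/1000 + 147/500 → 547/1000
merge 453/1000 + 547/1000 → 1
L = 23/125 + 147/500 + 453/1000 + 547/1000 + 1 = 1239/500 = 2.478 bits/symbol.

2.478 bits/symbol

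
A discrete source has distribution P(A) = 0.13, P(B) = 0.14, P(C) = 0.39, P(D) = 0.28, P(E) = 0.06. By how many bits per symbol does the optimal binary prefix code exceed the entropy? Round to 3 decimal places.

Entropy H = −Σ p log₂ p ≈ 2.0673 bits.
Huffman merges: 3/50+13/100→19/100; 7/50+19/100→33/100; 7/25+33/100→61/100; 39/100+61/100→1. L = 213/100 ≈ 2.1300.
L − H = 2.1300 − 2.0673 = 0.063 bits.

0.063 bits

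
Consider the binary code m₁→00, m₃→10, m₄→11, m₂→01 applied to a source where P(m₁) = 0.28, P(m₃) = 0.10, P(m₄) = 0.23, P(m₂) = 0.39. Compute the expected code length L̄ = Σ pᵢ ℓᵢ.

2 bits/symbol

L̄ = Σ pᵢ·ℓᵢ = 0.28·2 + 0.10·2 + 0.23·2 + 0.39·2 = 2 bits/symbol.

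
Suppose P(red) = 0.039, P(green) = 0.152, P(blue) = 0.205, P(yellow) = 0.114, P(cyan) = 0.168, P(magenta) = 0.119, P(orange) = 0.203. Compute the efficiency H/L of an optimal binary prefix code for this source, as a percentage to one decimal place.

97.9%

Entropy H = −Σ p log₂ p ≈ 2.6863 bits.
Huffman merges: 39/1000+57/500→153/1000; 119/1000+19/125→271/1000; 153/1000+21/125→321/1000; 203/1000+41/200→51/125; 271/1000+321/1000→74/125; 51/125+74/125→1. L = 549/200 ≈ 2.7450.
Efficiency = H/L = 2.6863/2.7450 = 97.9%.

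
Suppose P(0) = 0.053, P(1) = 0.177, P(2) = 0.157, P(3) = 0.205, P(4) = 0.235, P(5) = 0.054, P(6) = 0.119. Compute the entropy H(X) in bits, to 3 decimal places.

2.639 bits

H = −Σ pᵢ log₂ pᵢ.
−0.053·log₂(0.053) = 0.2246
−0.177·log₂(0.177) = 0.4422
−0.157·log₂(0.157) = 0.4194
−0.205·log₂(0.205) = 0.4687
−0.235·log₂(0.235) = 0.4910
−0.054·log₂(0.054) = 0.2274
−0.119·log₂(0.119) = 0.3654
Sum ≈ 2.6387 → 2.639 bits.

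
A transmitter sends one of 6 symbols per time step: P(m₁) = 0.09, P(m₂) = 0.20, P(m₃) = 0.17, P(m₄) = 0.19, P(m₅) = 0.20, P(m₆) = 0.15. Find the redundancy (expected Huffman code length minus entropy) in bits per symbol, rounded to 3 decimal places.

0.058 bits

Entropy H = −Σ p log₂ p ≈ 2.5418 bits.
Huffman merges: 9/100+3/20→6/25; 17/100+19/100→9/25; 1/5+1/5→2/5; 6/25+9/25→3/5; 2/5+3/5→1. L = 13/5 ≈ 2.6000.
L − H = 2.6000 − 2.5418 = 0.058 bits.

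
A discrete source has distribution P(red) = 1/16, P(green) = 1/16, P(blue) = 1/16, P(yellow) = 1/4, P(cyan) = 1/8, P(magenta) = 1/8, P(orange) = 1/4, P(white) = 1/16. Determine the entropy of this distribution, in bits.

Each probability is a power of 1/2, so log₂(1/p) is an integer.
H = Σ p·log₂(1/p) = 1/16·4 + 1/16·4 + 1/16·4 + 1/4·2 + 1/8·3 + 1/8·3 + 1/4·2 + 1/16·4 = 2.75 bits.

2.75 bits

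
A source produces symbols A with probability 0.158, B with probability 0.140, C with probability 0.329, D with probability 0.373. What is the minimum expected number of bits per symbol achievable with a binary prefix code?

Repeatedly combine the two least-probable nodes; the expected code length is the sum of the merged weights.
merge 7/50 + 79/500 → 149/500
merge 149/500 + 329/1000 → 627/1000
merge 373/1000 + 627/1000 → 1
L = 149/500 + 627/1000 + 1 = 77/40 = 1.925 bits/symbol.

1.925 bits/symbol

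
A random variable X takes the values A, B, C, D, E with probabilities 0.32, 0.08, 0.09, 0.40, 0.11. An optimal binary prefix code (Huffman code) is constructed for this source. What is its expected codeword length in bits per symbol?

Repeatedly combine the two least-probable nodes; the expected code length is the sum of the merged weights.
merge 2/25 + 9/100 → 17/100
merge 11/100 + 17/100 → 7/25
merge 7/25 + 8/25 → 3/5
merge 2/5 + 3/5 → 1
L = 17/100 + 7/25 + 3/5 + 1 = 41/20 = 2.05 bits/symbol.

2.05 bits/symbol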